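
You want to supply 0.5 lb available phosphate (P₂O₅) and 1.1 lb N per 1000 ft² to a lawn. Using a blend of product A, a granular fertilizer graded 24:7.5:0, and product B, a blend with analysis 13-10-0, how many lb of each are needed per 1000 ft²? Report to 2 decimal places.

Per-1000 ft² balance (a = product A, b = product B):
P₂O₅: 0.075·a + 0.1·b = 0.5
N: 0.24·a + 0.13·b = 1.1
From row1: a = (0.5 − 0.1·b) / 0.075.
Into row2: 0.24·(0.5 − 0.1·b)/0.075 + 0.13·b = 1.1 → b = 2.63158, a = 3.15789.

3.16 lb product A, 2.63 lb product B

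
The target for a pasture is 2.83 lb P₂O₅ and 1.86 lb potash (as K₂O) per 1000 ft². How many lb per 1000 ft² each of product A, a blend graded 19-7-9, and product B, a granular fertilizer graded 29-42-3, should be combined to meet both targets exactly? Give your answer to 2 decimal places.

19.50 lb product A, 3.49 lb product B

Let a = lb of product A, b = lb of product B (per 1000 ft²).
P₂O₅: 0.07·a + 0.42·b = 2.83
K₂O: 0.09·a + 0.03·b = 1.86
From row1: a = (2.83 − 0.42·b) / 0.07.
Into row2: 0.09·(2.83 − 0.42·b)/0.07 + 0.03·b = 1.86 → b = 3.48739, a = 19.5042.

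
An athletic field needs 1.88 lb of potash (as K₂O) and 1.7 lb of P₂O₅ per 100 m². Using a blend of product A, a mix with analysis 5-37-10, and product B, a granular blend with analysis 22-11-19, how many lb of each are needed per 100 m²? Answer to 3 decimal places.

1.960 lb product A, 8.863 lb product B

With a, b = lb per 100 m² of product A and product B:
K₂O: 0.1·a + 0.19·b = 1.88
P₂O₅: 0.37·a + 0.11·b = 1.7
Eliminate b: (row1) − 0.19/0.11·(row2) → -0.539091·a = -1.05636, so a = 1.95953.
Then b = (1.7 − 0.37·1.95953) / 0.11 = 8.86341.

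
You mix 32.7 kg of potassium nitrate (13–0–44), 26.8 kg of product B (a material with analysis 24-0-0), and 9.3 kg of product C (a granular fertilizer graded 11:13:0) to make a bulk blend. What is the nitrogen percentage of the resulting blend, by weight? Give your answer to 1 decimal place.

17.0% N

Total mass = 32.7 + 26.8 + 9.3 = 68.8 kg.
N mass = 13%×32.7 + 24%×26.8 + 11%×9.3 = 11.706 kg.
% N = 11.706 / 68.8 = 17.0145%.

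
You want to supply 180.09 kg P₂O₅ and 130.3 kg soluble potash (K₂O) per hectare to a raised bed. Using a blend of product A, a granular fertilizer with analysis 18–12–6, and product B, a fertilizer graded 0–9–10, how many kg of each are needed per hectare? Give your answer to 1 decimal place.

Per-hectare balance (a = product A, b = product B):
P₂O₅: 0.12·a + 0.09·b = 180.09
K₂O: 0.06·a + 0.1·b = 130.3
Eliminate b: (row1) − 0.09/0.1·(row2) → 0.066·a = 62.82, so a = 951.818.
Then b = (130.3 − 0.06·951.818) / 0.1 = 731.909.

951.8 kg product A, 731.9 kg product B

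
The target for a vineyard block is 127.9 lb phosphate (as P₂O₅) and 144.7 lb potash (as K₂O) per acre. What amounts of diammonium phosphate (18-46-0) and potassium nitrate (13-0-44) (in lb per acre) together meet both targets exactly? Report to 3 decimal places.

278.043 lb diammonium phosphate, 328.864 lb potassium nitrate

With a, b = lb per acre of diammonium phosphate and potassium nitrate:
P₂O₅: 0.46·a + 0·b = 127.9
K₂O: 0·a + 0.44·b = 144.7
Solving simultaneously: a = 278.04348, b = 328.8636.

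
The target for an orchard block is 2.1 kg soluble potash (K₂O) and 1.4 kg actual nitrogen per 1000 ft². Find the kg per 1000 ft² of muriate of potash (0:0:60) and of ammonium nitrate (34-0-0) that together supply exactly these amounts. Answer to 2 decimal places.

3.50 kg muriate of potash, 4.12 kg ammonium nitrate

Per-1000 ft² balance (a = muriate of potash, b = ammonium nitrate):
K₂O: 0.6·a + 0·b = 2.1
N: 0·a + 0.34·b = 1.4
Solving simultaneously: a = 3.5, b = 4.11765.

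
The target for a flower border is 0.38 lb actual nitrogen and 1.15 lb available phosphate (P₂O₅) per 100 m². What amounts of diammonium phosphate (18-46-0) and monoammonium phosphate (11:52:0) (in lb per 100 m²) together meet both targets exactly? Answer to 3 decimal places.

1.653 lb diammonium phosphate, 0.749 lb monoammonium phosphate

With a, b = lb per 100 m² of diammonium phosphate and monoammonium phosphate:
N: 0.18·a + 0.11·b = 0.38
P₂O₅: 0.46·a + 0.52·b = 1.15
Eliminate b: (row1) − 0.11/0.52·(row2) → 0.0826923·a = 0.136731, so a = 1.65349.
Then b = (1.15 − 0.46·1.65349) / 0.52 = 0.748837.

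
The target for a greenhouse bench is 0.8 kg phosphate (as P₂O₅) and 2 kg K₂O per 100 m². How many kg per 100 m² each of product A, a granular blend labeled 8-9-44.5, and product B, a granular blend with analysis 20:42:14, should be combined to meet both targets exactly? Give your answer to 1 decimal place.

4.2 kg product A, 1.0 kg product B

With a, b = kg per 100 m² of product A and product B:
P₂O₅: 0.09·a + 0.42·b = 0.8
K₂O: 0.445·a + 0.14·b = 2
Eliminate a: (row1) − 0.09/0.445·(row2) → 0.391685·b = 0.395506, so b = 1.00975.
Back-substitute: a = (0.8 − 0.42·1.00975) / 0.09 = 4.17671.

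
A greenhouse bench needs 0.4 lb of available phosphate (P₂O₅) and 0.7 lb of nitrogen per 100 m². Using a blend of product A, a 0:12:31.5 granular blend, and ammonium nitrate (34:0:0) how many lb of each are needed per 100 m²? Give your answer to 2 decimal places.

3.33 lb product A, 2.06 lb ammonium nitrate

Let a = lb of product A, b = lb of ammonium nitrate (per 100 m²).
P₂O₅: 0.12·a + 0·b = 0.4
N: 0·a + 0.34·b = 0.7
Solving simultaneously: a = 3.33333, b = 2.05882.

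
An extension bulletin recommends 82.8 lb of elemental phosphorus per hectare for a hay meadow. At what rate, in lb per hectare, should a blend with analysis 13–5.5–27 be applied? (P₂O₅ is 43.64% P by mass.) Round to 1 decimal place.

As P₂O₅: 82.8 / 0.4364 = 189.734 lb per hectare.
Product per hectare = 189.734 / 5.5% = 3449.71 lb.

3449.7 lb of product per hectare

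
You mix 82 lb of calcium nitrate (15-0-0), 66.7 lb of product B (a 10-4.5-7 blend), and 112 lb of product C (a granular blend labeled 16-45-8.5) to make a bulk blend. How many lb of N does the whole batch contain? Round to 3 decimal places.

36.890 lb N

N mass = 15%×82 + 10%×66.7 + 16%×112 = 36.89 lb.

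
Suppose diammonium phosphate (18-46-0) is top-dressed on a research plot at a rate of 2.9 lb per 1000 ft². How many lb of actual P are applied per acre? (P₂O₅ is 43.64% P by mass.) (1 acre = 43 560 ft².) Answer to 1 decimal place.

25.4 lb P per acre

P₂O₅ per 1000 ft² = 2.9 × 46% = 1.334 lb.
Elemental P = 1.334 × 0.4364 = 0.582158 lb per 1000 ft².
Convert to per acre: 0.582158 × 43.56 = 25.3588 lb.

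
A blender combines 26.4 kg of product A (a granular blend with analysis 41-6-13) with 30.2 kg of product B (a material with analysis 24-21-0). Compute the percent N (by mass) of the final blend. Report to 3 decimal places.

Total mass = 26.4 + 30.2 = 56.6 kg.
N mass = 41%×26.4 + 24%×30.2 = 18.072 kg.
% N = 18.072 / 56.6 = 31.9293%.

31.929% N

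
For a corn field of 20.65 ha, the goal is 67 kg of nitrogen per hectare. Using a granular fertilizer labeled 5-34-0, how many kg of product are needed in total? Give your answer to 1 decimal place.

27671.0 kg

Product per hectare = 67 / 5% = 1340 kg.
Total product = 1340 × 20.65 = 27671 kg.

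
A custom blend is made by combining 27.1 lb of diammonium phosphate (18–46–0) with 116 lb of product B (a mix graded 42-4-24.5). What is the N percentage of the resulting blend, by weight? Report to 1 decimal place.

Total mass = 27.1 + 116 = 143.1 lb.
N mass = 18%×27.1 + 42%×116 = 53.598 lb.
% N = 53.598 / 143.1 = 37.4549%.

37.5% N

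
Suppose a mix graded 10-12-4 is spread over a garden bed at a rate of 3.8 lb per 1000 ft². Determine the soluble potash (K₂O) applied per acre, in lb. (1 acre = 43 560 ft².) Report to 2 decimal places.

6.62 lb K₂O per acre

K₂O per 1000 ft² = 3.8 × 4% = 0.152 lb.
Convert to per acre: 0.152 × 43.56 = 6.62112 lb.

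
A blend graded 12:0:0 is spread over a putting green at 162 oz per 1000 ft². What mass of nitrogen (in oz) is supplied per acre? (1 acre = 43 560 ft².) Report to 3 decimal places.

nitrogen per 1000 ft² = 162 × 12% = 19.44 oz.
Convert to per acre: 19.44 × 43.56 = 846.8064 oz.

846.806 oz N per acre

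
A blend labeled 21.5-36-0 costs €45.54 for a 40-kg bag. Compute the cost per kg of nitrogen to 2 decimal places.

N in bag = 40 × 21.5% = 8.6 kg.
Cost per kg N = €45.54 / 8.6 = €5.2953.

€5.30 per kg N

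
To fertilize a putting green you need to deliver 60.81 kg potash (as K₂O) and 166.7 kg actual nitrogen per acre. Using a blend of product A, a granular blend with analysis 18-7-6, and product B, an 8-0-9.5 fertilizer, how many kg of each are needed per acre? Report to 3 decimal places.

Per-acre balance (a = product A, b = product B):
K₂O: 0.06·a + 0.095·b = 60.81
N: 0.18·a + 0.08·b = 166.7
Eliminate b: (row1) − 0.095/0.08·(row2) → -0.15375·a = -137.146, so a = 892.0081.
Then b = (166.7 − 0.18·892.0081) / 0.08 = 76.7317.

892.008 kg product A, 76.732 kg product B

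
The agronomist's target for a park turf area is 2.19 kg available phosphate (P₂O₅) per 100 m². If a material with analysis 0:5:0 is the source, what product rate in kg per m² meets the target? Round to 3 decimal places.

Product per 100 m² = 2.19 / 5% = 43.8 kg.
Convert to per m²: 43.8 × 0.01 = 0.438 kg.

0.438 kg of product per sq m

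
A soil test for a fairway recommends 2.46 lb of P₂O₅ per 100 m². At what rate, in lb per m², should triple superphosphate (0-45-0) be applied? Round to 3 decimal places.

Product per 100 m² = 2.46 / 45% = 5.46667 lb.
Convert to per m²: 5.46667 × 0.01 = 0.0546667 lb.

0.055 lb of product per sq m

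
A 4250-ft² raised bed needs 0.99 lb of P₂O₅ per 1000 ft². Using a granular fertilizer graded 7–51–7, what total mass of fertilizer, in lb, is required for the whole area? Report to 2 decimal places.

8.25 lb

Product per 1000 ft² = 0.99 / 51% = 1.94118 lb.
Total product = 1.94118 × 4250 / 1000 = 8.25 lb.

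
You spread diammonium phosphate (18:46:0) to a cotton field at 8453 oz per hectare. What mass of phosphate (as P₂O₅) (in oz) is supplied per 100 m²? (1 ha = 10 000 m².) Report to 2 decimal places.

P₂O₅ per hectare = 8453 × 46% = 3888.38 oz.
Convert to per 100 m²: 3888.38 × 0.01 = 38.8838 oz.

38.88 oz P₂O₅ per hundred sq m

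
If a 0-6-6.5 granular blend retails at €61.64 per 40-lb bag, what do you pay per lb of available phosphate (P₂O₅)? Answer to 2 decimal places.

€25.68 per lb P₂O₅

P₂O₅ in bag = 40 × 6% = 2.4 lb.
Cost per lb P₂O₅ = €61.64 / 2.4 = €25.6833.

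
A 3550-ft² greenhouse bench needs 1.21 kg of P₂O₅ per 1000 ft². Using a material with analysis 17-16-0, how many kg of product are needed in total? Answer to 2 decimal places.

Product per 1000 ft² = 1.21 / 16% = 7.5625 kg.
Total product = 7.5625 × 3550 / 1000 = 26.8469 kg.

26.85 kg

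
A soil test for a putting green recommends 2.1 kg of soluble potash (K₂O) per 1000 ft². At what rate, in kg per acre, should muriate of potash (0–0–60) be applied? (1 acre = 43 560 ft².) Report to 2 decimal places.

Product per 1000 ft² = 2.1 / 60% = 3.5 kg.
Convert to per acre: 3.5 × 43.56 = 152.46 kg.

152.46 kg of product per acre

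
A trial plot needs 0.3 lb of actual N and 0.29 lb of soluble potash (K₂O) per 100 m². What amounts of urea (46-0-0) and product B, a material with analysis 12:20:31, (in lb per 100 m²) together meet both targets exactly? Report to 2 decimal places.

Let a = lb of urea, b = lb of product B (per 100 m²).
N: 0.46·a + 0.12·b = 0.3
K₂O: 0·a + 0.31·b = 0.29
Solving simultaneously: a = 0.408135, b = 0.935484.

0.41 lb urea, 0.94 lb product B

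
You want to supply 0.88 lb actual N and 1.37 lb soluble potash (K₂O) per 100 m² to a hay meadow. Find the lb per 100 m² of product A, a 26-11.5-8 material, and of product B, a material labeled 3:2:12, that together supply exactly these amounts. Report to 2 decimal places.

With a, b = lb per 100 m² of product A and product B:
N: 0.26·a + 0.03·b = 0.88
K₂O: 0.08·a + 0.12·b = 1.37
Eliminate a: (row1) − 0.26/0.08·(row2) → -0.36·b = -3.5725, so b = 9.92361.
Back-substitute: a = (0.88 − 0.03·9.92361) / 0.26 = 2.23958.

2.24 lb product A, 9.92 lb product B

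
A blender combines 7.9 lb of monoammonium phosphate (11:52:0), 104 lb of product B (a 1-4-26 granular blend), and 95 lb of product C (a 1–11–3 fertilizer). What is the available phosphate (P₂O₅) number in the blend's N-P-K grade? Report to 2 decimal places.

Total mass = 7.9 + 104 + 95 = 206.9 lb.
P₂O₅ mass = 52%×7.9 + 4%×104 + 11%×95 = 18.718 lb.
% P₂O₅ = 18.718 / 206.9 = 9.04688%.

9.05% P₂O₅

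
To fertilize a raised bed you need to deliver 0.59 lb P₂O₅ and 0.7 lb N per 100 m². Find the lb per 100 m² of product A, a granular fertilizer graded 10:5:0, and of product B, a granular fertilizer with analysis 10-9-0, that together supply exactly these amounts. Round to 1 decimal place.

1.0 lb product A, 6.0 lb product B

With a, b = lb per 100 m² of product A and product B:
P₂O₅: 0.05·a + 0.09·b = 0.59
N: 0.1·a + 0.1·b = 0.7
From row1: a = (0.59 − 0.09·b) / 0.05.
Into row2: 0.1·(0.59 − 0.09·b)/0.05 + 0.1·b = 0.7 → b = 6, a = 1.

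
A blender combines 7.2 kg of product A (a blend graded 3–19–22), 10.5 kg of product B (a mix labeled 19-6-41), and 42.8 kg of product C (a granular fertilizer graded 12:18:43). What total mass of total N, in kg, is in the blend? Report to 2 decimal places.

N mass = 3%×7.2 + 19%×10.5 + 12%×42.8 = 7.347 kg.

7.35 kg N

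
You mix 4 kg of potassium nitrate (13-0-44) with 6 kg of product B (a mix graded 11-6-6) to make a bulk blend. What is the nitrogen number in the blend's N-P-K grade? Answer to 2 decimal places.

Total mass = 4 + 6 = 10 kg.
N mass = 13%×4 + 11%×6 = 1.18 kg.
% N = 1.18 / 10 = 11.8%.

11.80% N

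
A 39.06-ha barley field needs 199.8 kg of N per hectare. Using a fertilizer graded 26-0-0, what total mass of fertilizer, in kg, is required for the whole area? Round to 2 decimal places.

Product per hectare = 199.8 / 26% = 768.462 kg.
Total product = 768.462 × 39.06 = 30016.108 kg.

30016.11 kg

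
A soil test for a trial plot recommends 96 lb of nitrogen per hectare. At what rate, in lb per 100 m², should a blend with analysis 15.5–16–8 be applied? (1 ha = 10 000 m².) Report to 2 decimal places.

6.19 lb of product per hundred sq m

Product per hectare = 96 / 15.5% = 619.355 lb.
Convert to per 100 m²: 619.355 × 0.01 = 6.19355 lb.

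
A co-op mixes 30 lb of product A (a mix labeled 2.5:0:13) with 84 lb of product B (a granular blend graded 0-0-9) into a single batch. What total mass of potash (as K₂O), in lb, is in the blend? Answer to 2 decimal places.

11.46 lb K₂O

K₂O mass = 13%×30 + 9%×84 = 11.46 lb.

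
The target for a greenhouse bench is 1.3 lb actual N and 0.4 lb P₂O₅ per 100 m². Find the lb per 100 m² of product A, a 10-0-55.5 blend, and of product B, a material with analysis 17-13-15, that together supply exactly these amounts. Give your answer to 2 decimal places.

7.77 lb product A, 3.08 lb product B

Per-100 m² balance (a = product A, b = product B):
N: 0.1·a + 0.17·b = 1.3
P₂O₅: 0·a + 0.13·b = 0.4
Solving simultaneously: a = 7.76923, b = 3.07692.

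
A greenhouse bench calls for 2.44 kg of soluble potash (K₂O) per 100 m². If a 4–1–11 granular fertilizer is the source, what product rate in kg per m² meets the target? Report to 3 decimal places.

Product per 100 m² = 2.44 / 11% = 22.1818 kg.
Convert to per m²: 22.1818 × 0.01 = 0.221818 kg.

0.222 kg of product per sq m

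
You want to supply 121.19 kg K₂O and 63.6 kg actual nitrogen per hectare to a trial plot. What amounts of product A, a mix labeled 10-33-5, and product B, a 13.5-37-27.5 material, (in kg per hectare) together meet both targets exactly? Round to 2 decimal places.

54.43 kg product A, 430.80 kg product B

Let a = kg of product A, b = kg of product B (per hectare).
K₂O: 0.05·a + 0.275·b = 121.19
N: 0.1·a + 0.135·b = 63.6
From row1: a = (121.19 − 0.275·b) / 0.05.
Into row2: 0.1·(121.19 − 0.275·b)/0.05 + 0.135·b = 63.6 → b = 430.795, a = 54.4265.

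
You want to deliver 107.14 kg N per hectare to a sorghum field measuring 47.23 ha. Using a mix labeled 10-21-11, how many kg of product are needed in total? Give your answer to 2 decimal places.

50602.22 kg

Product per hectare = 107.14 / 10% = 1071.4 kg.
Total product = 1071.4 × 47.23 = 50602.222 kg.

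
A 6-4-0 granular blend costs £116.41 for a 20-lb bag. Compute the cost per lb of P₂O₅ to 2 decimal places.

£145.51 per lb P₂O₅

P₂O₅ in bag = 20 × 4% = 0.8 lb.
Cost per lb P₂O₅ = £116.41 / 0.8 = £145.5125.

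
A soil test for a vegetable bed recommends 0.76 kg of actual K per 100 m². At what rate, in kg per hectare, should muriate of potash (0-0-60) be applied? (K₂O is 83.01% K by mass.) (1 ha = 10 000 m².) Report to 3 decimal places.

As K₂O: 0.76 / 0.8301 = 0.915552 kg per 100 m².
Product per 100 m² = 0.915552 / 60% = 1.52592 kg.
Convert to per hectare: 1.52592 × 100 = 152.5921 kg.

152.592 kg of product per hectare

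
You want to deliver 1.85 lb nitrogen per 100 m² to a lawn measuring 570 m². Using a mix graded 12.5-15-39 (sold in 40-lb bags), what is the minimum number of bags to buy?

Product per 100 m² = 1.85 / 12.5% = 14.8 lb.
Total product = 14.8 × 570 / 100 = 84.36 lb.
Bags = ⌈84.36 / 40⌉ = 3.

3 bags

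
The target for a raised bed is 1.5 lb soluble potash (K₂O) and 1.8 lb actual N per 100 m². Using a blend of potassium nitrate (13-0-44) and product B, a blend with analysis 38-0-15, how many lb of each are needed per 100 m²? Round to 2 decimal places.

2.03 lb potassium nitrate, 4.04 lb product B

Let a = lb of potassium nitrate, b = lb of product B (per 100 m²).
K₂O: 0.44·a + 0.15·b = 1.5
N: 0.13·a + 0.38·b = 1.8
Eliminate b: (row1) − 0.15/0.38·(row2) → 0.388684·a = 0.789474, so a = 2.03114.
Then b = (1.8 − 0.13·2.03114) / 0.38 = 4.04198.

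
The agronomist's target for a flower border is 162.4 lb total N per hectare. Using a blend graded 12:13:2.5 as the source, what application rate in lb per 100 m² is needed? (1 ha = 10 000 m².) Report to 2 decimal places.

13.53 lb of product per hundred sq m

Product per hectare = 162.4 / 12% = 1353.33 lb.
Convert to per 100 m²: 1353.33 × 0.01 = 13.5333 lb.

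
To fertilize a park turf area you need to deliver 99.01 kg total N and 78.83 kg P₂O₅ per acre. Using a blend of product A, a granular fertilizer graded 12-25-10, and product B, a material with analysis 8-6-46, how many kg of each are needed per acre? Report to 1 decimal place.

28.6 kg product A, 1194.8 kg product B

With a, b = kg per acre of product A and product B:
N: 0.12·a + 0.08·b = 99.01
P₂O₅: 0.25·a + 0.06·b = 78.83
Eliminate a: (row1) − 0.12/0.25·(row2) → 0.0512·b = 61.1716, so b = 1194.76.
Back-substitute: a = (99.01 − 0.08·1194.76) / 0.12 = 28.5781.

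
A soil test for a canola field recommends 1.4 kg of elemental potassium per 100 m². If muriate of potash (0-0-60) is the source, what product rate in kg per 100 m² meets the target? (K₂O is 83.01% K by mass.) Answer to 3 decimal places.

As K₂O: 1.4 / 0.8301 = 1.68654 kg per 100 m².
Product per 100 m² = 1.68654 / 60% = 2.81091 kg.

2.811 kg of product per hundred sq m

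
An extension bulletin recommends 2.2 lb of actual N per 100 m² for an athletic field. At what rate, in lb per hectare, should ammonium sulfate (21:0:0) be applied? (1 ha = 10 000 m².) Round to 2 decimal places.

1047.62 lb of product per hectare

Product per 100 m² = 2.2 / 21% = 10.4762 lb.
Convert to per hectare: 10.4762 × 100 = 1047.619 lb.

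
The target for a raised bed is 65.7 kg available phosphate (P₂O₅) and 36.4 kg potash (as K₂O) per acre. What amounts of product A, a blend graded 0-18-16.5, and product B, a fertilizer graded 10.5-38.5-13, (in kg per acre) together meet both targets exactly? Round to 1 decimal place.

136.4 kg product A, 106.9 kg product B

Let a = kg of product A, b = kg of product B (per acre).
P₂O₅: 0.18·a + 0.385·b = 65.7
K₂O: 0.165·a + 0.13·b = 36.4
Solving simultaneously: a = 136.399, b = 106.879.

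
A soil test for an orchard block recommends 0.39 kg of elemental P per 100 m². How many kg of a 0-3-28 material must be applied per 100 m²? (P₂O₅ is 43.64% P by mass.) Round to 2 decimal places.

As P₂O₅: 0.39 / 0.4364 = 0.893676 kg per 100 m².
Product per 100 m² = 0.893676 / 3% = 29.7892 kg.

29.79 kg of product per hundred sq m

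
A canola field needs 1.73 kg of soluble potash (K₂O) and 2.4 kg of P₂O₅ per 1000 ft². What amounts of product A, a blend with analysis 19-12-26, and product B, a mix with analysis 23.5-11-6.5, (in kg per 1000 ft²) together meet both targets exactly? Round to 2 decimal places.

1.65 kg product A, 20.02 kg product B

Let a = kg of product A, b = kg of product B (per 1000 ft²).
K₂O: 0.26·a + 0.065·b = 1.73
P₂O₅: 0.12·a + 0.11·b = 2.4
Solving simultaneously: a = 1.64904, b = 20.0192.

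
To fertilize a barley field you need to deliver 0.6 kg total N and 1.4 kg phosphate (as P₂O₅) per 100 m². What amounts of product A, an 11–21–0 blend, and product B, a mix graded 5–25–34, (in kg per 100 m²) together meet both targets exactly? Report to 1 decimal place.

Let a = kg of product A, b = kg of product B (per 100 m²).
N: 0.11·a + 0.05·b = 0.6
P₂O₅: 0.21·a + 0.25·b = 1.4
Eliminate b: (row1) − 0.05/0.25·(row2) → 0.068·a = 0.32, so a = 4.70588.
Then b = (1.4 − 0.21·4.70588) / 0.25 = 1.64706.

4.7 kg product A, 1.6 kg product B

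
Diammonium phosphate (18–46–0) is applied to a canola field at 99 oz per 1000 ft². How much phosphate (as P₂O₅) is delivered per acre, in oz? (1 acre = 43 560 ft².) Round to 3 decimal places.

P₂O₅ per 1000 ft² = 99 × 46% = 45.54 oz.
Convert to per acre: 45.54 × 43.56 = 1983.7224 oz.

1983.722 oz P₂O₅ per acre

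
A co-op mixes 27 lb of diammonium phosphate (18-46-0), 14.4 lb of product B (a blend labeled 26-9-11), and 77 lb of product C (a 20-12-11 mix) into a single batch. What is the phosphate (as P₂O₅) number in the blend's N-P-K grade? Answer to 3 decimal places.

Total mass = 27 + 14.4 + 77 = 118.4 lb.
P₂O₅ mass = 46%×27 + 9%×14.4 + 12%×77 = 22.956 lb.
% P₂O₅ = 22.956 / 118.4 = 19.3885%.

19.389% P₂O₅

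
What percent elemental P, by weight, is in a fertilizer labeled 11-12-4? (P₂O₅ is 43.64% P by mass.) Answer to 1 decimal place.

5.2% P

%P = 12 × 0.4364 = 5.2368%.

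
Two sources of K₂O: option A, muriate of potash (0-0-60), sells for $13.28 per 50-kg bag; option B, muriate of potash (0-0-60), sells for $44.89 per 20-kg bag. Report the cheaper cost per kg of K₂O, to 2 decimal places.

option A: K₂O per bag = 50 × 60% = 30 kg; cost = 13.28 / 30 = $0.4427/kg K₂O.
option B: K₂O per bag = 20 × 60% = 12 kg; cost = 44.89 / 12 = $3.7408/kg K₂O.
option A is cheaper.

$0.44 per kg K₂O (option A)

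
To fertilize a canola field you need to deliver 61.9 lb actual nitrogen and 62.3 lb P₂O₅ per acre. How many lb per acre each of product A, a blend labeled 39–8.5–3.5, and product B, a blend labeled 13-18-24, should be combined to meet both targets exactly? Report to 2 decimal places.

51.45 lb product A, 321.82 lb product B

Per-acre balance (a = product A, b = product B):
N: 0.39·a + 0.13·b = 61.9
P₂O₅: 0.085·a + 0.18·b = 62.3
From row1: a = (61.9 − 0.13·b) / 0.39.
Into row2: 0.085·(61.9 − 0.13·b)/0.39 + 0.18·b = 62.3 → b = 321.817, a = 51.4455.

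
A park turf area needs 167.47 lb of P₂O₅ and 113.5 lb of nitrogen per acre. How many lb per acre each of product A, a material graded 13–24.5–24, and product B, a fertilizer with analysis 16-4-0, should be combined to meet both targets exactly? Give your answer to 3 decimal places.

654.565 lb product A, 177.541 lb product B

Let a = lb of product A, b = lb of product B (per acre).
P₂O₅: 0.245·a + 0.04·b = 167.47
N: 0.13·a + 0.16·b = 113.5
Solving simultaneously: a = 654.5647, b = 177.5412.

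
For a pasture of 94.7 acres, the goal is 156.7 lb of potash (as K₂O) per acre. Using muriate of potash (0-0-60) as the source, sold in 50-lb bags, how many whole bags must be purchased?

495 bags

Product per acre = 156.7 / 60% = 261.167 lb.
Total product = 261.167 × 94.7 = 24732.5 lb.
Bags = ⌈24732.5 / 50⌉ = 495.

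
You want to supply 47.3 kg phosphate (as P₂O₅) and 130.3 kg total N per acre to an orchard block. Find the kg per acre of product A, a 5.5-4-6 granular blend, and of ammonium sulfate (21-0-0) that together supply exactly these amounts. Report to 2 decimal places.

1182.50 kg product A, 310.77 kg ammonium sulfate

Let a = kg of product A, b = kg of ammonium sulfate (per acre).
P₂O₅: 0.04·a + 0·b = 47.3
N: 0.055·a + 0.21·b = 130.3
From row1: a = (47.3 − 0·b) / 0.04.
Into row2: 0.055·(47.3 − 0·b)/0.04 + 0.21·b = 130.3 → b = 310.774, a = 1182.5.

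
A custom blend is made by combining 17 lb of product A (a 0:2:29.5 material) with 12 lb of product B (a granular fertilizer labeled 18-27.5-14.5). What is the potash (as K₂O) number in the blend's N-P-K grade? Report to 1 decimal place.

23.3% K₂O

Total mass = 17 + 12 = 29 lb.
K₂O mass = 29.5%×17 + 14.5%×12 = 6.755 lb.
% K₂O = 6.755 / 29 = 23.2931%.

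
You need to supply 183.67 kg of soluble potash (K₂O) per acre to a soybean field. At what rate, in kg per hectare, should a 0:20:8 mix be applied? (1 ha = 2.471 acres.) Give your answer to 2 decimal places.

5673.11 kg of product per hectare

Product per acre = 183.67 / 8% = 2295.88 kg.
Convert to per hectare: 2295.88 × 2.471 = 5673.107 kg.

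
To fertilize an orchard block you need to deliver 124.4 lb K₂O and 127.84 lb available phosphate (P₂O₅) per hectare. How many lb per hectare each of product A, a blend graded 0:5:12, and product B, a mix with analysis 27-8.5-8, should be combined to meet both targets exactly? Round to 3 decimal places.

55.935 lb product A, 1471.097 lb product B

Per-hectare balance (a = product A, b = product B):
K₂O: 0.12·a + 0.08·b = 124.4
P₂O₅: 0.05·a + 0.085·b = 127.84
Eliminate b: (row1) − 0.08/0.085·(row2) → 0.0729412·a = 4.08, so a = 55.93548.
Then b = (127.84 − 0.05·55.93548) / 0.085 = 1471.0968.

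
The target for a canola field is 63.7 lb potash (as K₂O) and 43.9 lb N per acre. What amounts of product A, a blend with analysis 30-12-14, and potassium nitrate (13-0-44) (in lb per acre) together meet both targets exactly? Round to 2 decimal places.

With a, b = lb per acre of product A and potassium nitrate:
K₂O: 0.14·a + 0.44·b = 63.7
N: 0.3·a + 0.13·b = 43.9
Eliminate a: (row1) − 0.14/0.3·(row2) → 0.379333·b = 43.2133, so b = 113.919.
Back-substitute: a = (63.7 − 0.44·113.919) / 0.14 = 96.9684.

96.97 lb product A, 113.92 lb potassium nitrate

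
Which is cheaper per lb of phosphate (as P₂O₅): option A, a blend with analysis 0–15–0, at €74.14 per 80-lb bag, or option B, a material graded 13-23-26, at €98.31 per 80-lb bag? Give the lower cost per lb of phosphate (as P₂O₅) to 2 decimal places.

€5.34 per lb P₂O₅ (option B)

option A: P₂O₅ per bag = 80 × 15% = 12 lb; cost = 74.14 / 12 = €6.1783/lb P₂O₅.
option B: P₂O₅ per bag = 80 × 23% = 18.4 lb; cost = 98.31 / 18.4 = €5.3429/lb P₂O₅.
option B is cheaper.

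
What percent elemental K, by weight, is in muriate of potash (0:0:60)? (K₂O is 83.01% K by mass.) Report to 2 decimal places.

%K = 60 × 0.8301 = 49.806%.

49.81% K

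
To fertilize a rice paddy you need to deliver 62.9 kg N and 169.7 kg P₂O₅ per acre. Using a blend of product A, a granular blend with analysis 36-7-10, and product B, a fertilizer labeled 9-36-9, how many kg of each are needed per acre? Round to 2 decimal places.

59.78 kg product A, 459.76 kg product B

Let a = kg of product A, b = kg of product B (per acre).
N: 0.36·a + 0.09·b = 62.9
P₂O₅: 0.07·a + 0.36·b = 169.7
Eliminate b: (row1) − 0.09/0.36·(row2) → 0.3425·a = 20.475, so a = 59.781.
Then b = (169.7 − 0.07·59.781) / 0.36 = 459.7648.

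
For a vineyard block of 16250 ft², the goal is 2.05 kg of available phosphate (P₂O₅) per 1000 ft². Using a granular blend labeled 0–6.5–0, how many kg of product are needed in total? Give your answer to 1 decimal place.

Product per 1000 ft² = 2.05 / 6.5% = 31.5385 kg.
Total product = 31.5385 × 16250 / 1000 = 512.5 kg.

512.5 kg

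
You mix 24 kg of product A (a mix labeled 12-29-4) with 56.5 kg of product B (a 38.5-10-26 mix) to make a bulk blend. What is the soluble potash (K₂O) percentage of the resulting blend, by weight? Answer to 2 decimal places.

19.44% K₂O

Total mass = 24 + 56.5 = 80.5 kg.
K₂O mass = 4%×24 + 26%×56.5 = 15.65 kg.
% K₂O = 15.65 / 80.5 = 19.441%.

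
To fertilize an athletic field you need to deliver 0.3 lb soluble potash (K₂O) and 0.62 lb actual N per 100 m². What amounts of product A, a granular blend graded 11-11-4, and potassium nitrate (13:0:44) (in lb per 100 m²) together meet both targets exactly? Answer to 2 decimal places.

5.41 lb product A, 0.19 lb potassium nitrate

Let a = lb of product A, b = lb of potassium nitrate (per 100 m²).
K₂O: 0.04·a + 0.44·b = 0.3
N: 0.11·a + 0.13·b = 0.62
From row1: a = (0.3 − 0.44·b) / 0.04.
Into row2: 0.11·(0.3 − 0.44·b)/0.04 + 0.13·b = 0.62 → b = 0.189815, a = 5.41204.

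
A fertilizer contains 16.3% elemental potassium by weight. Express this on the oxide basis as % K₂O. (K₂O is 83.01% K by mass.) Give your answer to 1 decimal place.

%K₂O = 16.3 / 0.8301 = 19.6362%.

19.6% K₂O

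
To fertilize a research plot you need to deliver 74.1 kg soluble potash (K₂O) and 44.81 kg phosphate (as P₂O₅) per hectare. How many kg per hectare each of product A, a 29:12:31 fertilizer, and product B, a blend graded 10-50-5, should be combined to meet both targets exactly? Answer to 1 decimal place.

233.6 kg product A, 33.6 kg product B

Per-hectare balance (a = product A, b = product B):
K₂O: 0.31·a + 0.05·b = 74.1
P₂O₅: 0.12·a + 0.5·b = 44.81
From row1: a = (74.1 − 0.05·b) / 0.31.
Into row2: 0.12·(74.1 − 0.05·b)/0.31 + 0.5·b = 44.81 → b = 33.551, a = 233.621.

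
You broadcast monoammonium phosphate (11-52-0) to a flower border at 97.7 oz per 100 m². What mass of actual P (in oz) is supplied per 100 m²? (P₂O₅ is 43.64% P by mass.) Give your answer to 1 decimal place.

22.2 oz P per hundred sq m

P₂O₅ per 100 m² = 97.7 × 52% = 50.804 oz.
Elemental P = 50.804 × 0.4364 = 22.1709 oz per 100 m².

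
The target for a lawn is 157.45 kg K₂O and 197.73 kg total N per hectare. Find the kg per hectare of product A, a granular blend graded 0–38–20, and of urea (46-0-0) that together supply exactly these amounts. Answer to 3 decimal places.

787.250 kg product A, 429.848 kg urea

Per-hectare balance (a = product A, b = urea):
K₂O: 0.2·a + 0·b = 157.45
N: 0·a + 0.46·b = 197.73
Solving simultaneously: a = 787.25, b = 429.8478.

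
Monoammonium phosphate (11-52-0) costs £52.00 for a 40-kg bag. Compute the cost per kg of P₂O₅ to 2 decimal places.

£2.50 per kg P₂O₅

P₂O₅ in bag = 40 × 52% = 20.8 kg.
Cost per kg P₂O₅ = £52.00 / 20.8 = £2.5000.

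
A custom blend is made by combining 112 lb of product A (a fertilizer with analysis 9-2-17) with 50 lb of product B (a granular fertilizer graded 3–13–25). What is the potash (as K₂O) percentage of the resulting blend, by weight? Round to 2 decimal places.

Total mass = 112 + 50 = 162 lb.
K₂O mass = 17%×112 + 25%×50 = 31.54 lb.
% K₂O = 31.54 / 162 = 19.4691%.

19.47% K₂O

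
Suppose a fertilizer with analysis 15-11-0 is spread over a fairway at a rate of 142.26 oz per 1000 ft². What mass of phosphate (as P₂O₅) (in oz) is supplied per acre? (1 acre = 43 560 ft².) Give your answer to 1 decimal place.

P₂O₅ per 1000 ft² = 142.26 × 11% = 15.6486 oz.
Convert to per acre: 15.6486 × 43.56 = 681.653 oz.

681.7 oz P₂O₅ per acre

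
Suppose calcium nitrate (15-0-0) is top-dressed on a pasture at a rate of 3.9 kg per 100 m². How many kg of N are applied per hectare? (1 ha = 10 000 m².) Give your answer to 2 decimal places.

nitrogen per 100 m² = 3.9 × 15% = 0.585 kg.
Convert to per hectare: 0.585 × 100 = 58.5 kg.

58.50 kg N per hectare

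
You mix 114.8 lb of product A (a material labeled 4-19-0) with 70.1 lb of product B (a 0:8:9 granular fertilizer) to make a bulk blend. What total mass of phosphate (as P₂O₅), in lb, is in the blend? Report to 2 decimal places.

27.42 lb P₂O₅

P₂O₅ mass = 19%×114.8 + 8%×70.1 = 27.42 lb.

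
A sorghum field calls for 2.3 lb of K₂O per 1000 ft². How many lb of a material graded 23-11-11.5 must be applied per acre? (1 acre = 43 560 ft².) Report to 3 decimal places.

871.200 lb of product per acre

Product per 1000 ft² = 2.3 / 11.5% = 20 lb.
Convert to per acre: 20 × 43.56 = 871.2 lb.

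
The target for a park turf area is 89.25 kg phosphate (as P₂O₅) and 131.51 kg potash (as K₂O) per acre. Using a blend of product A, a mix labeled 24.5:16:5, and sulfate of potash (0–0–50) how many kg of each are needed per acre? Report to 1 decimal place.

557.8 kg product A, 207.2 kg sulfate of potash

With a, b = kg per acre of product A and sulfate of potash:
P₂O₅: 0.16·a + 0·b = 89.25
K₂O: 0.05·a + 0.5·b = 131.51
Eliminate a: (row1) − 0.16/0.05·(row2) → -1.6·b = -331.582, so b = 207.239.
Back-substitute: a = (89.25 − 0·207.239) / 0.16 = 557.812.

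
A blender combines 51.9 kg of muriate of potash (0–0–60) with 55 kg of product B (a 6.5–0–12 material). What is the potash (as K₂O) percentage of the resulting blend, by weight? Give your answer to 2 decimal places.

35.30% K₂O

Total mass = 51.9 + 55 = 106.9 kg.
K₂O mass = 60%×51.9 + 12%×55 = 37.74 kg.
% K₂O = 37.74 / 106.9 = 35.304%.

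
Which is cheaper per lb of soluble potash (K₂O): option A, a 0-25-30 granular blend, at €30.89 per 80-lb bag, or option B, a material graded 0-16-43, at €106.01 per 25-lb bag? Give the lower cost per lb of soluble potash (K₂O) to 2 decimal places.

€1.29 per lb K₂O (option A)

option A: K₂O per bag = 80 × 30% = 24 lb; cost = 30.89 / 24 = €1.2871/lb K₂O.
option B: K₂O per bag = 25 × 43% = 10.75 lb; cost = 106.01 / 10.75 = €9.8614/lb K₂O.
option A is cheaper.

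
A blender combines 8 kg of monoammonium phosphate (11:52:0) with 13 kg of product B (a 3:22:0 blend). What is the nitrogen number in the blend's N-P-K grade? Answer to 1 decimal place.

6.0% N

Total mass = 8 + 13 = 21 kg.
N mass = 11%×8 + 3%×13 = 1.27 kg.
% N = 1.27 / 21 = 6.04762%.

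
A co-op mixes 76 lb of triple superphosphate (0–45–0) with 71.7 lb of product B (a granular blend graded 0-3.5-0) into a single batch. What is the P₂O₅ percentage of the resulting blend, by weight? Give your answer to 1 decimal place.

24.9% P₂O₅

Total mass = 76 + 71.7 = 147.7 lb.
P₂O₅ mass = 45%×76 + 3.5%×71.7 = 36.7095 lb.
% P₂O₅ = 36.7095 / 147.7 = 24.8541%.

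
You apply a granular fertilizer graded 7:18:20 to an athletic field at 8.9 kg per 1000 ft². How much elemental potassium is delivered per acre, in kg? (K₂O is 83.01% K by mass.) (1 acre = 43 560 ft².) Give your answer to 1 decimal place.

K₂O per 1000 ft² = 8.9 × 20% = 1.78 kg.
Elemental K = 1.78 × 0.8301 = 1.47758 kg per 1000 ft².
Convert to per acre: 1.47758 × 43.56 = 64.3633 kg.

64.4 kg K per acre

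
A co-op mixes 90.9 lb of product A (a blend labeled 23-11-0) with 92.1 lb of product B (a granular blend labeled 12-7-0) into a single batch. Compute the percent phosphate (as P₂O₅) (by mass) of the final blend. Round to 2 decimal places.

8.99% P₂O₅

Total mass = 90.9 + 92.1 = 183 lb.
P₂O₅ mass = 11%×90.9 + 7%×92.1 = 16.446 lb.
% P₂O₅ = 16.446 / 183 = 8.98689%.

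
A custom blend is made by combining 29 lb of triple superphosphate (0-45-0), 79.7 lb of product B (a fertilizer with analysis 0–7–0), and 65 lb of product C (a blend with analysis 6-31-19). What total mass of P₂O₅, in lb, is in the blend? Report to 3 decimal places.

38.779 lb P₂O₅

P₂O₅ mass = 45%×29 + 7%×79.7 + 31%×65 = 38.779 lb.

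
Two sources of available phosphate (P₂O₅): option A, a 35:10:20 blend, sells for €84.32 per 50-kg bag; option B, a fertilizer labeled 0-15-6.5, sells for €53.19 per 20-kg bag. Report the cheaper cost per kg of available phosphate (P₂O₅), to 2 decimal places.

€16.86 per kg P₂O₅ (option A)

option A: P₂O₅ per bag = 50 × 10% = 5 kg; cost = 84.32 / 5 = €16.8640/kg P₂O₅.
option B: P₂O₅ per bag = 20 × 15% = 3 kg; cost = 53.19 / 3 = €17.7300/kg P₂O₅.
option A is cheaper.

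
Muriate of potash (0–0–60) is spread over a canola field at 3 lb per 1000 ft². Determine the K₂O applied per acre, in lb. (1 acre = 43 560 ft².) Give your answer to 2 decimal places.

78.41 lb K₂O per acre

K₂O per 1000 ft² = 3 × 60% = 1.8 lb.
Convert to per acre: 1.8 × 43.56 = 78.408 lb.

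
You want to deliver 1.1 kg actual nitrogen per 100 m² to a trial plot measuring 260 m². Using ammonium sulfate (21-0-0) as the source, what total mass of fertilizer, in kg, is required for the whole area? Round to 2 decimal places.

Product per 100 m² = 1.1 / 21% = 5.2381 kg.
Total product = 5.2381 × 260 / 100 = 13.619 kg.

13.62 kg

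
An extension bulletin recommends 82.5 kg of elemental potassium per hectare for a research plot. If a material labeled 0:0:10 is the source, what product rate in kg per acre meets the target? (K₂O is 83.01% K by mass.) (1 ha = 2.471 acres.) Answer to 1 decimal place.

As K₂O: 82.5 / 0.8301 = 99.3856 kg per hectare.
Product per hectare = 99.3856 / 10% = 993.856 kg.
Convert to per acre: 993.856 × 0.404694 = 402.208 kg.

402.2 kg of product per acre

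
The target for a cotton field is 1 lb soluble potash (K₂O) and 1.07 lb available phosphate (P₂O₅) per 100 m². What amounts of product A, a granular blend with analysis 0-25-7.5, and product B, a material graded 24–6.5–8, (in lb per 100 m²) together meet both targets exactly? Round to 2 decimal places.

1.36 lb product A, 11.22 lb product B

With a, b = lb per 100 m² of product A and product B:
K₂O: 0.075·a + 0.08·b = 1
P₂O₅: 0.25·a + 0.065·b = 1.07
From row1: a = (1 − 0.08·b) / 0.075.
Into row2: 0.25·(1 − 0.08·b)/0.075 + 0.065·b = 1.07 → b = 11.2231, a = 1.36198.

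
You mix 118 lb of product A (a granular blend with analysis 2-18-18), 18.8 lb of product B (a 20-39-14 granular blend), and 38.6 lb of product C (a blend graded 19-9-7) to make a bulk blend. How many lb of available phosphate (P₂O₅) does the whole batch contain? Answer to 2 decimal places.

32.05 lb P₂O₅

P₂O₅ mass = 18%×118 + 39%×18.8 + 9%×38.6 = 32.046 lb.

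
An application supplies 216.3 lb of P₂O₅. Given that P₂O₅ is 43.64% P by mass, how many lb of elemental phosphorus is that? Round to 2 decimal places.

94.39 lb P

P = 216.3 × 0.4364 = 94.3933 lb.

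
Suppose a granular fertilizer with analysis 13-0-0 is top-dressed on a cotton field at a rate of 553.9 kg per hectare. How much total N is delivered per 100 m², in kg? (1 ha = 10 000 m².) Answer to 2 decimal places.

nitrogen per hectare = 553.9 × 13% = 72.007 kg.
Convert to per 100 m²: 72.007 × 0.01 = 0.72007 kg.

0.72 kg N per hundred sq m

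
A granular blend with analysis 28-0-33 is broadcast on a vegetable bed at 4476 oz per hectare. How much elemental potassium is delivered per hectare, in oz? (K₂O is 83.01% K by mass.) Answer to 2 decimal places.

K₂O per hectare = 4476 × 33% = 1477.08 oz.
Elemental K = 1477.08 × 0.8301 = 1226.124 oz per hectare.

1226.12 oz K per hectare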